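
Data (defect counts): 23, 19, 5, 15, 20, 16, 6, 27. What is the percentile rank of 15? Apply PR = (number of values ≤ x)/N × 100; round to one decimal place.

N = 8.
Strictly below 15: 2. Equal to 15: 1.
PR = 3/8 × 100 = 37.5

37.5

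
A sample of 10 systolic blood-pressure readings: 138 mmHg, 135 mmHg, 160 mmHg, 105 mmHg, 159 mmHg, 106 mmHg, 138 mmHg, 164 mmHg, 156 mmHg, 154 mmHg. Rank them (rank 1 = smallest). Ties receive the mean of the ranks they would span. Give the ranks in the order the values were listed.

4.5, 3, 9, 1, 8, 2, 4.5, 10, 7, 6

Sorted (ascending): 105, 106, 135, 138, 138, 154, 156, 159, 160, 164
The 2 values of 138 occupy positions 4–5 → average rank (4+5)/2 = 4.5.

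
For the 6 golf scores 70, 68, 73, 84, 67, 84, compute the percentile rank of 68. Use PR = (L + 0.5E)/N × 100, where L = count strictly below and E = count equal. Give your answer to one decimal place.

N = 6.
Strictly below 68: 1. Equal to 68: 1.
PR = (1 + 0.5·1)/6 × 100 = 25.0

25.0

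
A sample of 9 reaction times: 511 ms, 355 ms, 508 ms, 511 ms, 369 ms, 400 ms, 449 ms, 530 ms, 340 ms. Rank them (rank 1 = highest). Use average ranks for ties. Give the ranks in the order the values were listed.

Sorted (descending): 530, 511, 511, 508, 449, 400, 369, 355, 340
The 2 values of 511 occupy positions 2–3 → average rank (2+3)/2 = 2.5.

2.5, 8, 4, 2.5, 7, 6, 5, 1, 9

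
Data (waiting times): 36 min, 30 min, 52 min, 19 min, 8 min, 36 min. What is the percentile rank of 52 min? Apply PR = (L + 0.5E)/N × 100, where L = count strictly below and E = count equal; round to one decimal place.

91.7

N = 6.
Strictly below 52: 5. Equal to 52: 1.
PR = (5 + 0.5·1)/6 × 100 = 91.7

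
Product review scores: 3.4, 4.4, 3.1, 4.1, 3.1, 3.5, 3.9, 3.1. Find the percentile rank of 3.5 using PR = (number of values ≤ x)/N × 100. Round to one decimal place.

62.5

N = 8.
Strictly below 3.5: 4. Equal to 3.5: 1.
PR = 5/8 × 100 = 62.5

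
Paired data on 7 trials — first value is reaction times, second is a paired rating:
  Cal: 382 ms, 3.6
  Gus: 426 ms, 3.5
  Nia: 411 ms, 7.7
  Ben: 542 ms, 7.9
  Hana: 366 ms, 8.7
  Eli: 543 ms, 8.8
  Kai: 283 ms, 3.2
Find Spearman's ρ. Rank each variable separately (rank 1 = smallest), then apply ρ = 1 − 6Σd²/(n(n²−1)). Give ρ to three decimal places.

Ranks of variable 1: 3, 5, 4, 6, 2, 7, 1
Ranks of variable 2: 3, 2, 4, 5, 6, 7, 1
d = r₁ − r₂: 0, 3, 0, 1, -4, 0, 0
d²: 0, 9, 0, 1, 16, 0, 0; Σd² = 26
ρ = 1 − 6·26/(7·48) = 1 − 156/336 = 0.536

0.536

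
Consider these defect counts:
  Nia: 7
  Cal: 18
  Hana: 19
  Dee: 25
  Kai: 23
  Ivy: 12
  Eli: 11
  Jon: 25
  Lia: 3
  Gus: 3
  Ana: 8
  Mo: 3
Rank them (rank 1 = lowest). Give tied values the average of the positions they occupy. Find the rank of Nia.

4

Sorted (ascending): 3, 3, 3, 7, 8, 11, 12, 18, 19, 23, 25, 25
The 3 values of 3 occupy positions 1–3 → average rank 2.
The 2 values of 25 occupy positions 11–12 → average rank (11+12)/2 = 11.5.
Nia has value 7 → rank 4.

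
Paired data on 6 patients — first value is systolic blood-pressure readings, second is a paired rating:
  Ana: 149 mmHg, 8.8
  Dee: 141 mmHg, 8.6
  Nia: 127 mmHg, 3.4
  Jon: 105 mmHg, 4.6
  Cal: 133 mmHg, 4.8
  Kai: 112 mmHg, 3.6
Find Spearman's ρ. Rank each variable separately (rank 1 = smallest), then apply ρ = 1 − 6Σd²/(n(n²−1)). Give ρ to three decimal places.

Ranks of variable 1: 6, 5, 3, 1, 4, 2
Ranks of variable 2: 6, 5, 1, 3, 4, 2
d = r₁ − r₂: 0, 0, 2, -2, 0, 0
d²: 0, 0, 4, 4, 0, 0; Σd² = 8
ρ = 1 − 6·8/(6·35) = 1 − 48/210 = 0.771

0.771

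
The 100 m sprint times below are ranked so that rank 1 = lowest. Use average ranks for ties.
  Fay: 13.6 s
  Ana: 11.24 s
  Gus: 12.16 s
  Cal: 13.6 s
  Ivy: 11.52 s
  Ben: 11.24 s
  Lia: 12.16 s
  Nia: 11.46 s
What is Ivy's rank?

4

Sorted (ascending): 11.24, 11.24, 11.46, 11.52, 12.16, 12.16, 13.6, 13.6
The 2 values of 11.24 occupy positions 1–2 → average rank (1+2)/2 = 1.5.
The 2 values of 12.16 occupy positions 5–6 → average rank (5+6)/2 = 5.5.
The 2 values of 13.6 occupy positions 7–8 → average rank (7+8)/2 = 7.5.
Ivy has value 11.52 s → rank 4.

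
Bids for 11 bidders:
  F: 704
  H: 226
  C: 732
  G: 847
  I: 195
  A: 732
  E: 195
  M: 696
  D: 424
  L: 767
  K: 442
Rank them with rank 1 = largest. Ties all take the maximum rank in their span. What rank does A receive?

Sorted (descending): 847, 767, 732, 732, 704, 696, 442, 424, 226, 195, 195
The 2 values of 732 occupy positions 3–4 → each gets rank 4.
The 2 values of 195 occupy positions 10–11 → each gets rank 11.
A has value 732 → rank 4.

4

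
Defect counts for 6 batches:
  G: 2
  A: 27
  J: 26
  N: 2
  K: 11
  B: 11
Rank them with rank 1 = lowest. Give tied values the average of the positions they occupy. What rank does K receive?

3.5

Sorted (ascending): 2, 2, 11, 11, 26, 27
The 2 values of 2 occupy positions 1–2 → average rank (1+2)/2 = 1.5.
The 2 values of 11 occupy positions 3–4 → average rank (3+4)/2 = 3.5.
K has value 11 → rank 3.5.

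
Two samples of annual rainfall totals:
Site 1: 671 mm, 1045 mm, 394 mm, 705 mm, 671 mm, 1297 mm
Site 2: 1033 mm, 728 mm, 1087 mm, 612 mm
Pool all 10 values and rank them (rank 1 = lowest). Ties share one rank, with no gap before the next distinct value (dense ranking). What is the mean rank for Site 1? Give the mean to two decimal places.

Sorted (ascending): 394, 612, 671, 671, 705, 728, 1033, 1045, 1087, 1297
The 2 values of 671 share dense rank 3.
Remaining distinct values take the next consecutive integers.
Site 1 values → pooled ranks: 671→3, 1045→7, 394→1, 705→4, 671→3, 1297→9
Mean rank = (3 + 7 + 1 + 4 + 3 + 9) / 6 = 4.50

4.50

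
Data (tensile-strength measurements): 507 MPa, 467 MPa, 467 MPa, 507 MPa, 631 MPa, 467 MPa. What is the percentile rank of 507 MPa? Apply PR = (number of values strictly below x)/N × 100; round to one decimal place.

50.0

N = 6.
Strictly below 507: 3. Equal to 507: 2.
PR = 3/6 × 100 = 50.0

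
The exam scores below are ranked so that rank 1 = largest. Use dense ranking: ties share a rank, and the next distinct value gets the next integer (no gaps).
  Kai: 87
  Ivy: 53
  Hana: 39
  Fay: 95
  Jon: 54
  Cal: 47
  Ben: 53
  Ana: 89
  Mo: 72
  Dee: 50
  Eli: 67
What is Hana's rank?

10

Sorted (descending): 95, 89, 87, 72, 67, 54, 53, 53, 50, 47, 39
The 2 values of 53 share dense rank 7.
Remaining distinct values take the next consecutive integers.
Hana has value 39 → rank 10.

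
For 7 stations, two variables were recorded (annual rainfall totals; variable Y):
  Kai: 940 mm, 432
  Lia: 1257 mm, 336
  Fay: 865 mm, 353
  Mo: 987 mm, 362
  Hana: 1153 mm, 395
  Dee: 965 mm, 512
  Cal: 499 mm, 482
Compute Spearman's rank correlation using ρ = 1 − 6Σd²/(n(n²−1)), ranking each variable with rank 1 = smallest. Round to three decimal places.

Ranks of variable 1: 3, 7, 2, 5, 6, 4, 1
Ranks of variable 2: 5, 1, 2, 3, 4, 7, 6
d = r₁ − r₂: -2, 6, 0, 2, 2, -3, -5
d²: 4, 36, 0, 4, 4, 9, 25; Σd² = 82
ρ = 1 − 6·82/(7·48) = 1 − 492/336 = -0.464

-0.464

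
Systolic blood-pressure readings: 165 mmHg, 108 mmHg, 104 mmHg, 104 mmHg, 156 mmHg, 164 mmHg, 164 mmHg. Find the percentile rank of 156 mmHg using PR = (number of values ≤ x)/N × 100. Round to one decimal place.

N = 7.
Strictly below 156: 3. Equal to 156: 1.
PR = 4/7 × 100 = 57.1

57.1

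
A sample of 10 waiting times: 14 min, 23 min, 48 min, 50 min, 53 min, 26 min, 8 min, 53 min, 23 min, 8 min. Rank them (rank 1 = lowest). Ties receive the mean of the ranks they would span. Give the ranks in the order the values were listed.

Sorted (ascending): 8, 8, 14, 23, 23, 26, 48, 50, 53, 53
The 2 values of 8 occupy positions 1–2 → average rank (1+2)/2 = 1.5.
The 2 values of 23 occupy positions 4–5 → average rank (4+5)/2 = 4.5.
The 2 values of 53 occupy positions 9–10 → average rank (9+10)/2 = 9.5.

3, 4.5, 7, 8, 9.5, 6, 1.5, 9.5, 4.5, 1.5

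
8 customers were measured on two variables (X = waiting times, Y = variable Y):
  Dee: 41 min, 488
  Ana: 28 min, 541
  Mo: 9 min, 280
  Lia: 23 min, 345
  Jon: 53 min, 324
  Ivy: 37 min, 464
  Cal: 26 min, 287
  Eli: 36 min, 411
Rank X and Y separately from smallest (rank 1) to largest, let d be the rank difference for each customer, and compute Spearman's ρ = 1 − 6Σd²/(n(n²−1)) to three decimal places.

Ranks of variable 1: 7, 4, 1, 2, 8, 6, 3, 5
Ranks of variable 2: 7, 8, 1, 4, 3, 6, 2, 5
d = r₁ − r₂: 0, -4, 0, -2, 5, 0, 1, 0
d²: 0, 16, 0, 4, 25, 0, 1, 0; Σd² = 46
ρ = 1 − 6·46/(8·63) = 1 − 276/504 = 0.452

0.452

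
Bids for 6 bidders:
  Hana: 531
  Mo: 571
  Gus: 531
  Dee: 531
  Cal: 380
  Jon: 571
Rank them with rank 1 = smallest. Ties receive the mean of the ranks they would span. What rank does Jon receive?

Sorted (ascending): 380, 531, 531, 531, 571, 571
The 3 values of 531 occupy positions 2–4 → average rank 3.
The 2 values of 571 occupy positions 5–6 → average rank (5+6)/2 = 5.5.
Jon has value 571 → rank 5.5.

5.5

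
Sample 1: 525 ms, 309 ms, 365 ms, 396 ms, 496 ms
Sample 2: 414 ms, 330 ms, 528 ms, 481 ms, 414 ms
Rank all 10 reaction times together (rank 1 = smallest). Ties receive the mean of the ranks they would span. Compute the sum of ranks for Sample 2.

Sorted (ascending): 309, 330, 365, 396, 414, 414, 481, 496, 525, 528
The 2 values of 414 occupy positions 5–6 → average rank (5+6)/2 = 5.5.
Sample 2 values → pooled ranks: 414→5.5, 330→2, 528→10, 481→7, 414→5.5
Rank sum = 5.5 + 2 + 10 + 7 + 5.5 = 30

30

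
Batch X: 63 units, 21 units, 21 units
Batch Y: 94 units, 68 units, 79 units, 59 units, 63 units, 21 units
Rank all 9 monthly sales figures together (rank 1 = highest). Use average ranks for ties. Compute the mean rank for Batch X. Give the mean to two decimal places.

Sorted (descending): 94, 79, 68, 63, 63, 59, 21, 21, 21
The 2 values of 63 occupy positions 4–5 → average rank (4+5)/2 = 4.5.
The 3 values of 21 occupy positions 7–9 → average rank 8.
Batch X values → pooled ranks: 63→4.5, 21→8, 21→8
Mean rank = (4.5 + 8 + 8) / 3 = 6.83

6.83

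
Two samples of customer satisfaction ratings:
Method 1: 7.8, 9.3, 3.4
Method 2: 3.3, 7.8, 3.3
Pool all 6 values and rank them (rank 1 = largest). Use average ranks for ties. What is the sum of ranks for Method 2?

Sorted (descending): 9.3, 7.8, 7.8, 3.4, 3.3, 3.3
The 2 values of 7.8 occupy positions 2–3 → average rank (2+3)/2 = 2.5.
The 2 values of 3.3 occupy positions 5–6 → average rank (5+6)/2 = 5.5.
Method 2 values → pooled ranks: 3.3→5.5, 7.8→2.5, 3.3→5.5
Rank sum = 5.5 + 2.5 + 5.5 = 13.5

13.5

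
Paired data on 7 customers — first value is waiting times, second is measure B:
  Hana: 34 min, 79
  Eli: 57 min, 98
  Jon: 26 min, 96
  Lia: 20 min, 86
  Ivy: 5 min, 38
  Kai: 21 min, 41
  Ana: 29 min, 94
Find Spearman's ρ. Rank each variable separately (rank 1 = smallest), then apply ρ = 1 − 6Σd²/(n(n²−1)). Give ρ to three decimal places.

Ranks of variable 1: 6, 7, 4, 2, 1, 3, 5
Ranks of variable 2: 3, 7, 6, 4, 1, 2, 5
d = r₁ − r₂: 3, 0, -2, -2, 0, 1, 0
d²: 9, 0, 4, 4, 0, 1, 0; Σd² = 18
ρ = 1 − 6·18/(7·48) = 1 − 108/336 = 0.679

0.679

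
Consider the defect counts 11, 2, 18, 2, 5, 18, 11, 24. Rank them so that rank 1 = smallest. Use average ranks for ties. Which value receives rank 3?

5

Sorted (ascending): 2, 2, 5, 11, 11, 18, 18, 24
The 2 values of 2 occupy positions 1–2 → average rank (1+2)/2 = 1.5.
The 2 values of 11 occupy positions 4–5 → average rank (4+5)/2 = 4.5.
The 2 values of 18 occupy positions 6–7 → average rank (6+7)/2 = 6.5.
Rank 3 → value 5.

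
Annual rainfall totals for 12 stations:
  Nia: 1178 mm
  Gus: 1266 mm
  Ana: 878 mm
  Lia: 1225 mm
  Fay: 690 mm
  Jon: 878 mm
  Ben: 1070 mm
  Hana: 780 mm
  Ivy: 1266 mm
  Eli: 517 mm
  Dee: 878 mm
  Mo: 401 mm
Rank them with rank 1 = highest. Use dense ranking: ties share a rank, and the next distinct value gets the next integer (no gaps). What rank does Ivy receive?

Sorted (descending): 1266, 1266, 1225, 1178, 1070, 878, 878, 878, 780, 690, 517, 401
The 2 values of 1266 share dense rank 1.
The 3 values of 878 share dense rank 5.
Remaining distinct values take the next consecutive integers.
Ivy has value 1266 mm → rank 1.

1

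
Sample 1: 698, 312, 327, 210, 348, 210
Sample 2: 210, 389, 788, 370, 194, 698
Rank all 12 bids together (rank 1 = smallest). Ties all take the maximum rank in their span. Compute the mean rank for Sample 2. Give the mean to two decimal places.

Sorted (ascending): 194, 210, 210, 210, 312, 327, 348, 370, 389, 698, 698, 788
The 3 values of 210 occupy positions 2–4 → each gets rank 4.
The 2 values of 698 occupy positions 10–11 → each gets rank 11.
Sample 2 values → pooled ranks: 210→4, 389→9, 788→12, 370→8, 194→1, 698→11
Mean rank = (4 + 9 + 12 + 8 + 1 + 11) / 6 = 7.50

7.50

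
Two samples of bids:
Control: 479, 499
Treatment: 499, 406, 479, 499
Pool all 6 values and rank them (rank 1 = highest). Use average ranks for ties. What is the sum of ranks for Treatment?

Sorted (descending): 499, 499, 499, 479, 479, 406
The 3 values of 499 occupy positions 1–3 → average rank 2.
The 2 values of 479 occupy positions 4–5 → average rank (4+5)/2 = 4.5.
Treatment values → pooled ranks: 499→2, 406→6, 479→4.5, 499→2
Rank sum = 2 + 6 + 4.5 + 2 = 14.5

14.5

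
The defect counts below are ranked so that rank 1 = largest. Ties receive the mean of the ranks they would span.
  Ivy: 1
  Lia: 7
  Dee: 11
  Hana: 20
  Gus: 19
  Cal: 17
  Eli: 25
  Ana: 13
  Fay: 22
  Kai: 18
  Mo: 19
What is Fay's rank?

Sorted (descending): 25, 22, 20, 19, 19, 18, 17, 13, 11, 7, 1
The 2 values of 19 occupy positions 4–5 → average rank (4+5)/2 = 4.5.
Fay has value 22 → rank 2.

2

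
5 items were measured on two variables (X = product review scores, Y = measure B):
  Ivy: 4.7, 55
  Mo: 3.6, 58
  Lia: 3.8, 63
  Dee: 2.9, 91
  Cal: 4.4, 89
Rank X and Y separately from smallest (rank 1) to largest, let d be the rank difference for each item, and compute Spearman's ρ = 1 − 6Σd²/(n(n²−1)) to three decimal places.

Ranks of variable 1: 5, 2, 3, 1, 4
Ranks of variable 2: 1, 2, 3, 5, 4
d = r₁ − r₂: 4, 0, 0, -4, 0
d²: 16, 0, 0, 16, 0; Σd² = 32
ρ = 1 − 6·32/(5·24) = 1 − 192/120 = -0.600

-0.600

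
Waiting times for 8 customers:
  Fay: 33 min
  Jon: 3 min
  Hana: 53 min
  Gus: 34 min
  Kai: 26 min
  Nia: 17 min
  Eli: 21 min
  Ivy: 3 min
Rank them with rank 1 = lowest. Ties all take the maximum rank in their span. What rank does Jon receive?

2

Sorted (ascending): 3, 3, 17, 21, 26, 33, 34, 53
The 2 values of 3 occupy positions 1–2 → each gets rank 2.
Jon has value 3 min → rank 2.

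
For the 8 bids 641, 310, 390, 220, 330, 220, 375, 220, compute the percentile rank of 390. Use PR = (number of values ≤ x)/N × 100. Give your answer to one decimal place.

87.5

N = 8.
Strictly below 390: 6. Equal to 390: 1.
PR = 7/8 × 100 = 87.5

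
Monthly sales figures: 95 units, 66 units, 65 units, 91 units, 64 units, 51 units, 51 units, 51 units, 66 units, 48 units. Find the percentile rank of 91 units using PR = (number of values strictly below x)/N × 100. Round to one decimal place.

N = 10.
Strictly below 91: 8. Equal to 91: 1.
PR = 8/10 × 100 = 80.0

80.0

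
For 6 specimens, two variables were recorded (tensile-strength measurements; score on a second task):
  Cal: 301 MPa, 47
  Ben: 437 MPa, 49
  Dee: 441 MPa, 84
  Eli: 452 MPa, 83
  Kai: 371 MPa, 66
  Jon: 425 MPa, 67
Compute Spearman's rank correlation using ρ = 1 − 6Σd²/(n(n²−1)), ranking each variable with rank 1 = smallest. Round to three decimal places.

Ranks of variable 1: 1, 4, 5, 6, 2, 3
Ranks of variable 2: 1, 2, 6, 5, 3, 4
d = r₁ − r₂: 0, 2, -1, 1, -1, -1
d²: 0, 4, 1, 1, 1, 1; Σd² = 8
ρ = 1 − 6·8/(6·35) = 1 − 48/210 = 0.771

0.771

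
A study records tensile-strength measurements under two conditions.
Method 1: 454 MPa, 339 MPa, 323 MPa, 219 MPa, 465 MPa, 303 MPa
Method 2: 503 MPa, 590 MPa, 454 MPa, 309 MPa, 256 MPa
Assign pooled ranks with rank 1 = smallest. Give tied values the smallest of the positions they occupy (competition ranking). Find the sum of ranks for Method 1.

Sorted (ascending): 219, 256, 303, 309, 323, 339, 454, 454, 465, 503, 590
The 2 values of 454 occupy positions 7–8 → each gets rank 7.
Method 1 values → pooled ranks: 454→7, 339→6, 323→5, 219→1, 465→9, 303→3
Rank sum = 7 + 6 + 5 + 1 + 9 + 3 = 31

31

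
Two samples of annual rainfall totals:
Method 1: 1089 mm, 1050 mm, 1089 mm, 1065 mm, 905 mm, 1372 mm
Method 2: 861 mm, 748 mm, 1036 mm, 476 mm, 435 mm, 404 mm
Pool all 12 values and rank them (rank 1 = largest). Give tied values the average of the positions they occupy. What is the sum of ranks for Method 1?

Sorted (descending): 1372, 1089, 1089, 1065, 1050, 1036, 905, 861, 748, 476, 435, 404
The 2 values of 1089 occupy positions 2–3 → average rank (2+3)/2 = 2.5.
Method 1 values → pooled ranks: 1089→2.5, 1050→5, 1089→2.5, 1065→4, 905→7, 1372→1
Rank sum = 2.5 + 5 + 2.5 + 4 + 7 + 1 = 22

22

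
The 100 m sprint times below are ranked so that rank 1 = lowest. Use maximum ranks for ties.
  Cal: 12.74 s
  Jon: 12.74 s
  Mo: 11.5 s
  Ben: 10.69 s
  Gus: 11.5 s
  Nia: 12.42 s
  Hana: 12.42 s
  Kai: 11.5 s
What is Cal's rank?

Sorted (ascending): 10.69, 11.5, 11.5, 11.5, 12.42, 12.42, 12.74, 12.74
The 3 values of 11.5 occupy positions 2–4 → each gets rank 4.
The 2 values of 12.42 occupy positions 5–6 → each gets rank 6.
The 2 values of 12.74 occupy positions 7–8 → each gets rank 8.
Cal has value 12.74 s → rank 8.

8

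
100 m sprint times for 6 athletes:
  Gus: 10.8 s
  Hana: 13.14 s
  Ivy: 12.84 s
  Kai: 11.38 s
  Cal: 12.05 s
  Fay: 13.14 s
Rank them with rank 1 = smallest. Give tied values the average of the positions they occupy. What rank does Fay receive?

5.5

Sorted (ascending): 10.8, 11.38, 12.05, 12.84, 13.14, 13.14
The 2 values of 13.14 occupy positions 5–6 → average rank (5+6)/2 = 5.5.
Fay has value 13.14 s → rank 5.5.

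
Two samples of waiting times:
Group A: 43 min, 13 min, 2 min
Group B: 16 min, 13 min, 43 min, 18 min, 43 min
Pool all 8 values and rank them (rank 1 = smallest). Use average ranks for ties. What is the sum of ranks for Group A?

Sorted (ascending): 2, 13, 13, 16, 18, 43, 43, 43
The 2 values of 13 occupy positions 2–3 → average rank (2+3)/2 = 2.5.
The 3 values of 43 occupy positions 6–8 → average rank 7.
Group A values → pooled ranks: 43→7, 13→2.5, 2→1
Rank sum = 7 + 2.5 + 1 = 10.5

10.5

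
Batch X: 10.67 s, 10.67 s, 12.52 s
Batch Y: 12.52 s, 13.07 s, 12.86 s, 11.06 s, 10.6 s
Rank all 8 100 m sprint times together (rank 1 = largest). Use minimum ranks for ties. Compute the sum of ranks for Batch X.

15

Sorted (descending): 13.07, 12.86, 12.52, 12.52, 11.06, 10.67, 10.67, 10.6
The 2 values of 12.52 occupy positions 3–4 → each gets rank 3.
The 2 values of 10.67 occupy positions 6–7 → each gets rank 6.
Batch X values → pooled ranks: 10.67→6, 10.67→6, 12.52→3
Rank sum = 6 + 6 + 3 = 15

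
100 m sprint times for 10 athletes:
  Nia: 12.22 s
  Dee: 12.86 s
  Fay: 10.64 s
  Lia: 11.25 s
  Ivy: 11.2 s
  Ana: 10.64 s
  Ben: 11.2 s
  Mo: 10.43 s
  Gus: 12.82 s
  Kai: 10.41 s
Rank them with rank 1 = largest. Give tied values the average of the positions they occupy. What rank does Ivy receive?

5.5

Sorted (descending): 12.86, 12.82, 12.22, 11.25, 11.2, 11.2, 10.64, 10.64, 10.43, 10.41
The 2 values of 11.2 occupy positions 5–6 → average rank (5+6)/2 = 5.5.
The 2 values of 10.64 occupy positions 7–8 → average rank (7+8)/2 = 7.5.
Ivy has value 11.2 s → rank 5.5.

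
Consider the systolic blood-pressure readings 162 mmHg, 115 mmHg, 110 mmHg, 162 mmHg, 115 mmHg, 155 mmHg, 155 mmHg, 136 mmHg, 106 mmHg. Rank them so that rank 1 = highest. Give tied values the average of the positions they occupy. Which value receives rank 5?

136

Sorted (descending): 162, 162, 155, 155, 136, 115, 115, 110, 106
The 2 values of 162 occupy positions 1–2 → average rank (1+2)/2 = 1.5.
The 2 values of 155 occupy positions 3–4 → average rank (3+4)/2 = 3.5.
The 2 values of 115 occupy positions 6–7 → average rank (6+7)/2 = 6.5.
Rank 5 → value 136.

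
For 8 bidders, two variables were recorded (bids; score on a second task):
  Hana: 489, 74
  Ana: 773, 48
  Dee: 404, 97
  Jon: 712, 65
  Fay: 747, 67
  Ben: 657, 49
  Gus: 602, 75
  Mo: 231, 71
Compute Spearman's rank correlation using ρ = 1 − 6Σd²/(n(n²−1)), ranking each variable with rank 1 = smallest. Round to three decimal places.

Ranks of variable 1: 3, 8, 2, 6, 7, 5, 4, 1
Ranks of variable 2: 6, 1, 8, 3, 4, 2, 7, 5
d = r₁ − r₂: -3, 7, -6, 3, 3, 3, -3, -4
d²: 9, 49, 36, 9, 9, 9, 9, 16; Σd² = 146
ρ = 1 − 6·146/(8·63) = 1 − 876/504 = -0.738

-0.738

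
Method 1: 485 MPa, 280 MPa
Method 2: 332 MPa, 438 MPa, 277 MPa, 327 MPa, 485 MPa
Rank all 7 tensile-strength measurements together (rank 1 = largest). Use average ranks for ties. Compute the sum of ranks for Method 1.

Sorted (descending): 485, 485, 438, 332, 327, 280, 277
The 2 values of 485 occupy positions 1–2 → average rank (1+2)/2 = 1.5.
Method 1 values → pooled ranks: 485→1.5, 280→6
Rank sum = 1.5 + 6 = 7.5

7.5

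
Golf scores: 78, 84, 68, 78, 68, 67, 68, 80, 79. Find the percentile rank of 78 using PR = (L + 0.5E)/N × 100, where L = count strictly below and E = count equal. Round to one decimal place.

55.6

N = 9.
Strictly below 78: 4. Equal to 78: 2.
PR = (4 + 0.5·2)/9 × 100 = 55.6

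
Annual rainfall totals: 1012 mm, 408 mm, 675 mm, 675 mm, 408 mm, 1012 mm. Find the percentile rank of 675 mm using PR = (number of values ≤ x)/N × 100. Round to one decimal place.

N = 6.
Strictly below 675: 2. Equal to 675: 2.
PR = 4/6 × 100 = 66.7

66.7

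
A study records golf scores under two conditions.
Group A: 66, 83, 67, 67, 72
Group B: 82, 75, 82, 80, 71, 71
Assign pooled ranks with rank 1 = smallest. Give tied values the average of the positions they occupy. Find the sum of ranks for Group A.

23

Sorted (ascending): 66, 67, 67, 71, 71, 72, 75, 80, 82, 82, 83
The 2 values of 67 occupy positions 2–3 → average rank (2+3)/2 = 2.5.
The 2 values of 71 occupy positions 4–5 → average rank (4+5)/2 = 4.5.
The 2 values of 82 occupy positions 9–10 → average rank (9+10)/2 = 9.5.
Group A values → pooled ranks: 66→1, 83→11, 67→2.5, 67→2.5, 72→6
Rank sum = 1 + 11 + 2.5 + 2.5 + 6 = 23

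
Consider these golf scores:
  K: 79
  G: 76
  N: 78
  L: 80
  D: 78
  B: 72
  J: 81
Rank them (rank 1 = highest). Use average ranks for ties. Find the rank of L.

Sorted (descending): 81, 80, 79, 78, 78, 76, 72
The 2 values of 78 occupy positions 4–5 → average rank (4+5)/2 = 4.5.
L has value 80 → rank 2.

2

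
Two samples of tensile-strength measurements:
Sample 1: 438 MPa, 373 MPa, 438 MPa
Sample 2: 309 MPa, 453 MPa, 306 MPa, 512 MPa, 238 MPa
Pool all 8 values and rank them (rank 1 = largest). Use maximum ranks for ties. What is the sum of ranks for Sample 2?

24

Sorted (descending): 512, 453, 438, 438, 373, 309, 306, 238
The 2 values of 438 occupy positions 3–4 → each gets rank 4.
Sample 2 values → pooled ranks: 309→6, 453→2, 306→7, 512→1, 238→8
Rank sum = 6 + 2 + 7 + 1 + 8 = 24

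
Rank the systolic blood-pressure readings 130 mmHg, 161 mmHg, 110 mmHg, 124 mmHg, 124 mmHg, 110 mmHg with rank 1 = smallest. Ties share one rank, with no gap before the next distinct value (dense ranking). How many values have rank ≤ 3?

5

Sorted (ascending): 110, 110, 124, 124, 130, 161
The 2 values of 110 share dense rank 1.
The 2 values of 124 share dense rank 2.
Remaining distinct values take the next consecutive integers.
Ranks ≤ 3: {1, 1, 2, 2, 3} → 5 values.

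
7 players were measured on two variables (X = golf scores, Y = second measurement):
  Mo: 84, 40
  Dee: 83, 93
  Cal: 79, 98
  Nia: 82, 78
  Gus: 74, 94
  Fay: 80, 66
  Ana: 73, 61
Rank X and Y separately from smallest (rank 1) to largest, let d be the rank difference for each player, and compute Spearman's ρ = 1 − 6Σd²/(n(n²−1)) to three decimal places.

Ranks of variable 1: 7, 6, 3, 5, 2, 4, 1
Ranks of variable 2: 1, 5, 7, 4, 6, 3, 2
d = r₁ − r₂: 6, 1, -4, 1, -4, 1, -1
d²: 36, 1, 16, 1, 16, 1, 1; Σd² = 72
ρ = 1 − 6·72/(7·48) = 1 − 432/336 = -0.286

-0.286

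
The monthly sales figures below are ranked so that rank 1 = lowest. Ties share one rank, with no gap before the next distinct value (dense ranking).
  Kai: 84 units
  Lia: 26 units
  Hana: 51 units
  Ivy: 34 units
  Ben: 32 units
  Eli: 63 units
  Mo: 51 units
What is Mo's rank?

Sorted (ascending): 26, 32, 34, 51, 51, 63, 84
The 2 values of 51 share dense rank 4.
Remaining distinct values take the next consecutive integers.
Mo has value 51 units → rank 4.

4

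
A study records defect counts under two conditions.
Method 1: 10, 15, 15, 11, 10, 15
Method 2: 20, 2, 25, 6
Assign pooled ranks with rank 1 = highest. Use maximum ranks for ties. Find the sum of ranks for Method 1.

37

Sorted (descending): 25, 20, 15, 15, 15, 11, 10, 10, 6, 2
The 3 values of 15 occupy positions 3–5 → each gets rank 5.
The 2 values of 10 occupy positions 7–8 → each gets rank 8.
Method 1 values → pooled ranks: 10→8, 15→5, 15→5, 11→6, 10→8, 15→5
Rank sum = 8 + 5 + 5 + 6 + 8 + 5 = 37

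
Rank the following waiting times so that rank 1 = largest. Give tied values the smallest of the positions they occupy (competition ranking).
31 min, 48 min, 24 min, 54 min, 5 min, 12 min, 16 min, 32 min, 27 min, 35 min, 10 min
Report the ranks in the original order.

5, 2, 7, 1, 11, 9, 8, 4, 6, 3, 10

Sorted (descending): 54, 48, 35, 32, 31, 27, 24, 16, 12, 10, 5
No ties — each value takes its position as its rank.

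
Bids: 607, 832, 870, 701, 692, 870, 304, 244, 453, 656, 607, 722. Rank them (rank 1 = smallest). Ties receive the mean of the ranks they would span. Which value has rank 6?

Sorted (ascending): 244, 304, 453, 607, 607, 656, 692, 701, 722, 832, 870, 870
The 2 values of 607 occupy positions 4–5 → average rank (4+5)/2 = 4.5.
The 2 values of 870 occupy positions 11–12 → average rank (11+12)/2 = 11.5.
Rank 6 → value 656.

656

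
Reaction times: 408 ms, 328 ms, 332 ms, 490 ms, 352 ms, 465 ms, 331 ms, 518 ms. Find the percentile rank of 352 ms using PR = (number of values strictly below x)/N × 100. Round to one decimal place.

37.5

N = 8.
Strictly below 352: 3. Equal to 352: 1.
PR = 3/8 × 100 = 37.5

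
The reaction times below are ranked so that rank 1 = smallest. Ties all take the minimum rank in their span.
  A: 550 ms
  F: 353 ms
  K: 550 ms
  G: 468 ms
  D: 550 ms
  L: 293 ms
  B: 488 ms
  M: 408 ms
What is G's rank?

4

Sorted (ascending): 293, 353, 408, 468, 488, 550, 550, 550
The 3 values of 550 occupy positions 6–8 → each gets rank 6.
G has value 468 ms → rank 4.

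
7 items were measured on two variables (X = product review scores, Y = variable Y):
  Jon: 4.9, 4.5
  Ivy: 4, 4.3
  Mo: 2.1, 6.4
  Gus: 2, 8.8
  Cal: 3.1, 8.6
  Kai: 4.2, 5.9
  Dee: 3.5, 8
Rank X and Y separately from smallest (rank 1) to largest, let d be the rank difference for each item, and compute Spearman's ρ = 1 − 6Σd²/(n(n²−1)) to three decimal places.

Ranks of variable 1: 7, 5, 2, 1, 3, 6, 4
Ranks of variable 2: 2, 1, 4, 7, 6, 3, 5
d = r₁ − r₂: 5, 4, -2, -6, -3, 3, -1
d²: 25, 16, 4, 36, 9, 9, 1; Σd² = 100
ρ = 1 − 6·100/(7·48) = 1 − 600/336 = -0.786

-0.786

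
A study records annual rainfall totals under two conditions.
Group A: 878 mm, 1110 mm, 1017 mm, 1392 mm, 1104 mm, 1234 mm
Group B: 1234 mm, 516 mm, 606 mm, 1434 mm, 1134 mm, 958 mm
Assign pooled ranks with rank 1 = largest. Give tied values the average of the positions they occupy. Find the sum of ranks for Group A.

36.5

Sorted (descending): 1434, 1392, 1234, 1234, 1134, 1110, 1104, 1017, 958, 878, 606, 516
The 2 values of 1234 occupy positions 3–4 → average rank (3+4)/2 = 3.5.
Group A values → pooled ranks: 878→10, 1110→6, 1017→8, 1392→2, 1104→7, 1234→3.5
Rank sum = 10 + 6 + 8 + 2 + 7 + 3.5 = 36.5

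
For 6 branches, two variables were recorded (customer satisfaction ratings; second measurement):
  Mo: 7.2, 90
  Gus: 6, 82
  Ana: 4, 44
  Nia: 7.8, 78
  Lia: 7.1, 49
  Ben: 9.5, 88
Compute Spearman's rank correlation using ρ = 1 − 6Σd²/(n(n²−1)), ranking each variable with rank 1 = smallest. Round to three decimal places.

Ranks of variable 1: 4, 2, 1, 5, 3, 6
Ranks of variable 2: 6, 4, 1, 3, 2, 5
d = r₁ − r₂: -2, -2, 0, 2, 1, 1
d²: 4, 4, 0, 4, 1, 1; Σd² = 14
ρ = 1 − 6·14/(6·35) = 1 − 84/210 = 0.600

0.600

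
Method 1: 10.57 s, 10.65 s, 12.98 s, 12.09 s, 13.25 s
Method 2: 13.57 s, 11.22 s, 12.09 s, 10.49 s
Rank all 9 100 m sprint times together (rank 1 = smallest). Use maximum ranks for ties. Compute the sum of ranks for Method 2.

20

Sorted (ascending): 10.49, 10.57, 10.65, 11.22, 12.09, 12.09, 12.98, 13.25, 13.57
The 2 values of 12.09 occupy positions 5–6 → each gets rank 6.
Method 2 values → pooled ranks: 13.57→9, 11.22→4, 12.09→6, 10.49→1
Rank sum = 9 + 4 + 6 + 1 = 20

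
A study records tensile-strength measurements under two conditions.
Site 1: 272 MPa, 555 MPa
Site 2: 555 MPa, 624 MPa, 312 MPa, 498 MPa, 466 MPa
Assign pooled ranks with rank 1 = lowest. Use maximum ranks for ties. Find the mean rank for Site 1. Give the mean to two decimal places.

3.50

Sorted (ascending): 272, 312, 466, 498, 555, 555, 624
The 2 values of 555 occupy positions 5–6 → each gets rank 6.
Site 1 values → pooled ranks: 272→1, 555→6
Mean rank = (1 + 6) / 2 = 3.50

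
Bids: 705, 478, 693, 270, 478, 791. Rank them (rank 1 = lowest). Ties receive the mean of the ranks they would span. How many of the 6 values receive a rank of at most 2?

1

Sorted (ascending): 270, 478, 478, 693, 705, 791
The 2 values of 478 occupy positions 2–3 → average rank (2+3)/2 = 2.5.
Ranks ≤ 2: {1} → 1 value.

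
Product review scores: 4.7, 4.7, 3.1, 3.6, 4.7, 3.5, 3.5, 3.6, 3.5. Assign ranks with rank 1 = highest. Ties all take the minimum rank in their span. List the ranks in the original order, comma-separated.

Sorted (descending): 4.7, 4.7, 4.7, 3.6, 3.6, 3.5, 3.5, 3.5, 3.1
The 3 values of 4.7 occupy positions 1–3 → each gets rank 1.
The 2 values of 3.6 occupy positions 4–5 → each gets rank 4.
The 3 values of 3.5 occupy positions 6–8 → each gets rank 6.

1, 1, 9, 4, 1, 6, 6, 4, 6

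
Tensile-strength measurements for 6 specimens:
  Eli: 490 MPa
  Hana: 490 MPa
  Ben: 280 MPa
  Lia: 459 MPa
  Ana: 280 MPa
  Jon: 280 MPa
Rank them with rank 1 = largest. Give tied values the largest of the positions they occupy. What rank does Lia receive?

Sorted (descending): 490, 490, 459, 280, 280, 280
The 2 values of 490 occupy positions 1–2 → each gets rank 2.
The 3 values of 280 occupy positions 4–6 → each gets rank 6.
Lia has value 459 MPa → rank 3.

3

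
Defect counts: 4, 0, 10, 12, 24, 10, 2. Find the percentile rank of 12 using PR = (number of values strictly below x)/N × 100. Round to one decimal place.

N = 7.
Strictly below 12: 5. Equal to 12: 1.
PR = 5/7 × 100 = 71.4

71.4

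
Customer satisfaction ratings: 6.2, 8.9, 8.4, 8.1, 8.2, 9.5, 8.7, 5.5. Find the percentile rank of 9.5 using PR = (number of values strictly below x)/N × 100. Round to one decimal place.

87.5

N = 8.
Strictly below 9.5: 7. Equal to 9.5: 1.
PR = 7/8 × 100 = 87.5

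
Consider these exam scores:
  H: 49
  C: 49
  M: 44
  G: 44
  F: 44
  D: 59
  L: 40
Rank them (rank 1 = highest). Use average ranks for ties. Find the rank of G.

5

Sorted (descending): 59, 49, 49, 44, 44, 44, 40
The 2 values of 49 occupy positions 2–3 → average rank (2+3)/2 = 2.5.
The 3 values of 44 occupy positions 4–6 → average rank 5.
G has value 44 → rank 5.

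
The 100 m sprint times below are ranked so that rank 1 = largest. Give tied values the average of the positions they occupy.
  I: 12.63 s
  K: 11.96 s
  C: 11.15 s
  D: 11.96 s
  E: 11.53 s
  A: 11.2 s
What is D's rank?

2.5

Sorted (descending): 12.63, 11.96, 11.96, 11.53, 11.2, 11.15
The 2 values of 11.96 occupy positions 2–3 → average rank (2+3)/2 = 2.5.
D has value 11.96 s → rank 2.5.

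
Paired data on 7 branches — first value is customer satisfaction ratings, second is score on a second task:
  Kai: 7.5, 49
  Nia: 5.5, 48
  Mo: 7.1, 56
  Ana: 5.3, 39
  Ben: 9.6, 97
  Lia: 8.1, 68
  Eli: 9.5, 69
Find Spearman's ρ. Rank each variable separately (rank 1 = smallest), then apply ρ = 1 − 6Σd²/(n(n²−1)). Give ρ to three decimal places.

Ranks of variable 1: 4, 2, 3, 1, 7, 5, 6
Ranks of variable 2: 3, 2, 4, 1, 7, 5, 6
d = r₁ − r₂: 1, 0, -1, 0, 0, 0, 0
d²: 1, 0, 1, 0, 0, 0, 0; Σd² = 2
ρ = 1 − 6·2/(7·48) = 1 − 12/336 = 0.964

0.964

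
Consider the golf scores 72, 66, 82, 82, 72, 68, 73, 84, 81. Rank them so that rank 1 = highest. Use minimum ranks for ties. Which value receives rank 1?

84

Sorted (descending): 84, 82, 82, 81, 73, 72, 72, 68, 66
The 2 values of 82 occupy positions 2–3 → each gets rank 2.
The 2 values of 72 occupy positions 6–7 → each gets rank 6.
Rank 1 → value 84.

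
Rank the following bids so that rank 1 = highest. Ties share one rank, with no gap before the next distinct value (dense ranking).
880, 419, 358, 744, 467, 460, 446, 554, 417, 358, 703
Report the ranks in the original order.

1, 8, 10, 2, 5, 6, 7, 4, 9, 10, 3

Sorted (descending): 880, 744, 703, 554, 467, 460, 446, 419, 417, 358, 358
The 2 values of 358 share dense rank 10.
Remaining distinct values take the next consecutive integers.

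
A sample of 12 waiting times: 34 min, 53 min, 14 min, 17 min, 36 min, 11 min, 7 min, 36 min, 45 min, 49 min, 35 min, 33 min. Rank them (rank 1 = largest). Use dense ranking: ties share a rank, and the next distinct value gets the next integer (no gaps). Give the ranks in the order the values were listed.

Sorted (descending): 53, 49, 45, 36, 36, 35, 34, 33, 17, 14, 11, 7
The 2 values of 36 share dense rank 4.
Remaining distinct values take the next consecutive integers.

6, 1, 9, 8, 4, 10, 11, 4, 3, 2, 5, 7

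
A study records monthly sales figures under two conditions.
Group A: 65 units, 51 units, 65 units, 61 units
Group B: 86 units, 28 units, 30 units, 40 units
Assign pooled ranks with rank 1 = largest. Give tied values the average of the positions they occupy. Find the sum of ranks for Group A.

14

Sorted (descending): 86, 65, 65, 61, 51, 40, 30, 28
The 2 values of 65 occupy positions 2–3 → average rank (2+3)/2 = 2.5.
Group A values → pooled ranks: 65→2.5, 51→5, 65→2.5, 61→4
Rank sum = 2.5 + 5 + 2.5 + 4 = 14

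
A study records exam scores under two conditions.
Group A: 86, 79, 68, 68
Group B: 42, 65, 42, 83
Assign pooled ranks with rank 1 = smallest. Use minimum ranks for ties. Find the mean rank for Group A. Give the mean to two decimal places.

Sorted (ascending): 42, 42, 65, 68, 68, 79, 83, 86
The 2 values of 42 occupy positions 1–2 → each gets rank 1.
The 2 values of 68 occupy positions 4–5 → each gets rank 4.
Group A values → pooled ranks: 86→8, 79→6, 68→4, 68→4
Mean rank = (8 + 6 + 4 + 4) / 4 = 5.50

5.50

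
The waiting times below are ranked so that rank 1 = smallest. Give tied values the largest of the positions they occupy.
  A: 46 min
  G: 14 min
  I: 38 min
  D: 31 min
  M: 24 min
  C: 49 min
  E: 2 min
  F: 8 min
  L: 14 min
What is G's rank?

4

Sorted (ascending): 2, 8, 14, 14, 24, 31, 38, 46, 49
The 2 values of 14 occupy positions 3–4 → each gets rank 4.
G has value 14 min → rank 4.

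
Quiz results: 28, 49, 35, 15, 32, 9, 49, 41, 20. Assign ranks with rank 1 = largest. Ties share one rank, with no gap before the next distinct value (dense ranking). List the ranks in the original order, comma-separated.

Sorted (descending): 49, 49, 41, 35, 32, 28, 20, 15, 9
The 2 values of 49 share dense rank 1.
Remaining distinct values take the next consecutive integers.

5, 1, 3, 7, 4, 8, 1, 2, 6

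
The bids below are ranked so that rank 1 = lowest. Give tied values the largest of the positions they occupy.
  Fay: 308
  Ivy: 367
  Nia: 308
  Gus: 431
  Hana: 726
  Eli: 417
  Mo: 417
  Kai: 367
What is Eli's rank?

6

Sorted (ascending): 308, 308, 367, 367, 417, 417, 431, 726
The 2 values of 308 occupy positions 1–2 → each gets rank 2.
The 2 values of 367 occupy positions 3–4 → each gets rank 4.
The 2 values of 417 occupy positions 5–6 → each gets rank 6.
Eli has value 417 → rank 6.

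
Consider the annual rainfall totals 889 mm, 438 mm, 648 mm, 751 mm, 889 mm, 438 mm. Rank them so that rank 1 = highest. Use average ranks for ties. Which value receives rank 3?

Sorted (descending): 889, 889, 751, 648, 438, 438
The 2 values of 889 occupy positions 1–2 → average rank (1+2)/2 = 1.5.
The 2 values of 438 occupy positions 5–6 → average rank (5+6)/2 = 5.5.
Rank 3 → value 751.

751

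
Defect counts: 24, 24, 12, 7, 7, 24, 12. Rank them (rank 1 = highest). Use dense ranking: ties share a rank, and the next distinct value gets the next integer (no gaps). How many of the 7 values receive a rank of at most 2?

Sorted (descending): 24, 24, 24, 12, 12, 7, 7
The 3 values of 24 share dense rank 1.
The 2 values of 12 share dense rank 2.
The 2 values of 7 share dense rank 3.
Ranks ≤ 2: {1, 1, 1, 2, 2} → 5 values.

5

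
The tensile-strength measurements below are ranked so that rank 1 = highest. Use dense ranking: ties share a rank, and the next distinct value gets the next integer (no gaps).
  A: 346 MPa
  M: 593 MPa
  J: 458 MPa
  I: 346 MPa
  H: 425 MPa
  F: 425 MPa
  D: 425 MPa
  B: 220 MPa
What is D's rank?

3

Sorted (descending): 593, 458, 425, 425, 425, 346, 346, 220
The 3 values of 425 share dense rank 3.
The 2 values of 346 share dense rank 4.
Remaining distinct values take the next consecutive integers.
D has value 425 MPa → rank 3.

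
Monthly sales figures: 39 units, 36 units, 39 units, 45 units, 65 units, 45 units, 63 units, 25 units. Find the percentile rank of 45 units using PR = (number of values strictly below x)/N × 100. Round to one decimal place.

N = 8.
Strictly below 45: 4. Equal to 45: 2.
PR = 4/8 × 100 = 50.0

50.0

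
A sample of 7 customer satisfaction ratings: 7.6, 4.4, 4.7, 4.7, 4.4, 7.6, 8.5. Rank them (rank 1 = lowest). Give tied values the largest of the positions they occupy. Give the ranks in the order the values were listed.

Sorted (ascending): 4.4, 4.4, 4.7, 4.7, 7.6, 7.6, 8.5
The 2 values of 4.4 occupy positions 1–2 → each gets rank 2.
The 2 values of 4.7 occupy positions 3–4 → each gets rank 4.
The 2 values of 7.6 occupy positions 5–6 → each gets rank 6.

6, 2, 4, 4, 2, 6, 7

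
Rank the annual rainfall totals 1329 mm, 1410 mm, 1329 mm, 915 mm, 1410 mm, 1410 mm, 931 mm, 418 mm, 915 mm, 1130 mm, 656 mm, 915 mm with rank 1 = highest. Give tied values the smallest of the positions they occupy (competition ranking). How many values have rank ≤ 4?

5

Sorted (descending): 1410, 1410, 1410, 1329, 1329, 1130, 931, 915, 915, 915, 656, 418
The 3 values of 1410 occupy positions 1–3 → each gets rank 1.
The 2 values of 1329 occupy positions 4–5 → each gets rank 4.
The 3 values of 915 occupy positions 8–10 → each gets rank 8.
Ranks ≤ 4: {1, 1, 1, 4, 4} → 5 values.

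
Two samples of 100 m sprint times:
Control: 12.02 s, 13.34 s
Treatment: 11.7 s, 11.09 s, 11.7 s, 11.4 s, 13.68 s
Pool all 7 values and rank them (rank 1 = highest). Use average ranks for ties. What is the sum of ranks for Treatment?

23

Sorted (descending): 13.68, 13.34, 12.02, 11.7, 11.7, 11.4, 11.09
The 2 values of 11.7 occupy positions 4–5 → average rank (4+5)/2 = 4.5.
Treatment values → pooled ranks: 11.7→4.5, 11.09→7, 11.7→4.5, 11.4→6, 13.68→1
Rank sum = 4.5 + 7 + 4.5 + 6 + 1 = 23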